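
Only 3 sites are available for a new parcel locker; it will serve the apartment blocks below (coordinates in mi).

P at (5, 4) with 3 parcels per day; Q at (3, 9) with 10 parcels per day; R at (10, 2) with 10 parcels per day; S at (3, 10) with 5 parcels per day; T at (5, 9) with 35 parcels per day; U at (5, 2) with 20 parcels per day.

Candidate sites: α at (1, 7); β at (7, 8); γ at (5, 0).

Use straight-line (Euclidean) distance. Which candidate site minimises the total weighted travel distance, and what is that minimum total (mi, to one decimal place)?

Total weighted distance at each candidate:
  α (1, 7): total = 448.9
  β (7, 8): total = 348.8
  γ (5, 0): total = 564.0
Minimum is at β with total 348.8 mi.

β, total 348.8 mi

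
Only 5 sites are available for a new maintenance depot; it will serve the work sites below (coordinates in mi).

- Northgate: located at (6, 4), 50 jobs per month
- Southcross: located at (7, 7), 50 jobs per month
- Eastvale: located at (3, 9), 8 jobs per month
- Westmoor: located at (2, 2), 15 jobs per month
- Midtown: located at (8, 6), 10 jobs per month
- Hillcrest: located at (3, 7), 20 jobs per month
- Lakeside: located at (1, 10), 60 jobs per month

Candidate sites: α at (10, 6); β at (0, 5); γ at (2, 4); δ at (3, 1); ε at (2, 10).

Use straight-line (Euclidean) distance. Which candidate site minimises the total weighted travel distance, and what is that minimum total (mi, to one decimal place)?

ε, total 978.8 mi

Total weighted distance at each candidate:
  α (10, 6): total = 1329.2
  β (0, 5): total = 1220.9
  γ (2, 4): total = 1053.8
  δ (3, 1): total = 1401.8
  ε (2, 10): total = 978.8
Minimum is at ε with total 978.8 mi.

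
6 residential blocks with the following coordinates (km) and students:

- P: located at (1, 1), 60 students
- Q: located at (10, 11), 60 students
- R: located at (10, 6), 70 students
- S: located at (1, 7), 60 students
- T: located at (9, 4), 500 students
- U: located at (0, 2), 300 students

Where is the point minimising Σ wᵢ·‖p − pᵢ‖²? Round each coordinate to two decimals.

The minimiser of Σwᵢ‖p−pᵢ‖² is the weighted centroid p* = (Σwᵢpᵢ)/(Σwᵢ).
Σwᵢ = 1050.
Σwᵢxᵢ = 60·1 + 60·10 + 70·10 + 60·1 + 500·9 + 300·0 = 5920.
Σwᵢyᵢ = 60·1 + 60·11 + 70·6 + 60·7 + 500·4 + 300·2 = 4160.
x* = 5920/1050 = 5.64, y* = 4160/1050 = 3.96.

(5.64, 3.96)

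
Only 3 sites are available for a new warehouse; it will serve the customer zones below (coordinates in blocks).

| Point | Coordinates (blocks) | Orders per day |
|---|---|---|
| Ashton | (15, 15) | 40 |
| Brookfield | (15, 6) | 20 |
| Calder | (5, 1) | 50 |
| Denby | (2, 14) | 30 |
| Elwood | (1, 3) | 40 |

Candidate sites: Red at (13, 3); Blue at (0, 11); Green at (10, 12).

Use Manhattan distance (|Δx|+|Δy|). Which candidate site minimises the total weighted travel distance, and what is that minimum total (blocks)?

Red, total 2300 blocks

Total weighted distance at each candidate:
  Red (13, 3): total = 2300
  Blue (0, 11): total = 2420
  Green (10, 12): total = 2360
Minimum is at Red with total 2300 blocks.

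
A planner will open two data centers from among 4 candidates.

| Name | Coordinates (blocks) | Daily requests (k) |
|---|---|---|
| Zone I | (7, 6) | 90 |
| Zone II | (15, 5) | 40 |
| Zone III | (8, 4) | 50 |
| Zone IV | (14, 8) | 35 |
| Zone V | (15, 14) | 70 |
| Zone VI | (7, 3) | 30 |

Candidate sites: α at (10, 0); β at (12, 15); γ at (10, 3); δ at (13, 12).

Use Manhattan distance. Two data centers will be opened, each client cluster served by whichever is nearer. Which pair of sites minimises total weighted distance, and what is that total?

Evaluate every pair (each demand assigned to the nearer of the two):
  {γ, δ}: total = 1515
  {β, γ}: total = 1655
  {α, δ}: total = 2105
  {α, β}: total = 2285
  {α, γ}: total = 2495
  {β, δ}: total = 2995
Best pair: {γ, δ} with total 1515.

{γ, δ}, total 1515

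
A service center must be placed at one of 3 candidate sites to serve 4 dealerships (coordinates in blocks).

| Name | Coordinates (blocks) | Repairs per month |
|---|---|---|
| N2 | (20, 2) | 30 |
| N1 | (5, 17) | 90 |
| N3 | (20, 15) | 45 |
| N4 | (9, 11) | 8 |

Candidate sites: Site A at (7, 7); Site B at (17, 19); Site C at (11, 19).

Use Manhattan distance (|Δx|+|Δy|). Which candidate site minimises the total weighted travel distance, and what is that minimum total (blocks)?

Site C, total 2165 blocks

Total weighted distance at each candidate:
  Site A (7, 7): total = 2613
  Site B (17, 19): total = 2303
  Site C (11, 19): total = 2165
Minimum is at Site C with total 2165 blocks.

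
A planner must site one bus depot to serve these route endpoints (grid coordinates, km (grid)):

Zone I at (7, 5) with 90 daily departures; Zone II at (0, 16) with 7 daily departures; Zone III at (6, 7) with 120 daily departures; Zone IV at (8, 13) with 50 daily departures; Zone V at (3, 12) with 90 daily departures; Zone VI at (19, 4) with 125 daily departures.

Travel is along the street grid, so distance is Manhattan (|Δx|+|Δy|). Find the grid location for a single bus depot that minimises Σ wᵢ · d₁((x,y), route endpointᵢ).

Manhattan distance separates: Σwᵢ(|x−xᵢ|+|y−yᵢ|) = Σwᵢ|x−xᵢ| + Σwᵢ|y−yᵢ|, so x and y are optimised independently as 1-D weighted medians.
Total weight W = 482; half = 241.
x-coordinate, sorted with cumulative weight:
  x=0 (Zone II, w=7) cum 7
  x=3 (Zone V, w=90) cum 97
  x=6 (Zone III, w=120) cum 217
  x=7 (Zone I, w=90) cum 307  ← median
  x=8 (Zone IV, w=50) cum 357
  x=19 (Zone VI, w=125) cum 482
⇒ x* = 7
y-coordinate, sorted with cumulative weight:
  y=4 (Zone VI, w=125) cum 125
  y=5 (Zone I, w=90) cum 215
  y=7 (Zone III, w=120) cum 335  ← median
  y=12 (Zone V, w=90) cum 425
  y=13 (Zone IV, w=50) cum 475
  y=16 (Zone II, w=7) cum 482
⇒ y* = 7

(7, 7)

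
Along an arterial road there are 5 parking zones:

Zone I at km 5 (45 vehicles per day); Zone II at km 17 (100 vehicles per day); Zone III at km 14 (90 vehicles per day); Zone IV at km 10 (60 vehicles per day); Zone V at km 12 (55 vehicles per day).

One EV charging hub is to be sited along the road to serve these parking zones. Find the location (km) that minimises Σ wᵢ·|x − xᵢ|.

For a sum of weighted absolute distances on a line, the optimum is the weighted median (not the mean). Total weight W = 350; half-weight = 175.
Sort by position and accumulate weight:
  km 5 (Zone I, w=45) → cum 45
  km 10 (Zone IV, w=60) → cum 105
  km 12 (Zone V, w=55) → cum 160
  km 14 (Zone III, w=90) → cum 250  ≥ 175 → median here
  km 17 (Zone II, w=100) → cum 350
Optimal location: km 14.

x = 14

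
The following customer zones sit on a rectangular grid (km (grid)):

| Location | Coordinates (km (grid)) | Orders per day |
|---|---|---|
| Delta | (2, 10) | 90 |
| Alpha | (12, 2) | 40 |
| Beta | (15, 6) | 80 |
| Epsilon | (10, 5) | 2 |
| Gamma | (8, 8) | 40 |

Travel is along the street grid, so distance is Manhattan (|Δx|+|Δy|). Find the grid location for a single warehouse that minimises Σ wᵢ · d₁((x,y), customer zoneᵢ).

Manhattan distance separates: Σwᵢ(|x−xᵢ|+|y−yᵢ|) = Σwᵢ|x−xᵢ| + Σwᵢ|y−yᵢ|, so x and y are optimised independently as 1-D weighted medians.
Total weight W = 252; half = 126.
x-coordinate, sorted with cumulative weight:
  x=2 (Delta, w=90) cum 90
  x=8 (Gamma, w=40) cum 130  ← median
  x=10 (Epsilon, w=2) cum 132
  x=12 (Alpha, w=40) cum 172
  x=15 (Beta, w=80) cum 252
⇒ x* = 8
y-coordinate, sorted with cumulative weight:
  y=2 (Alpha, w=40) cum 40
  y=5 (Epsilon, w=2) cum 42
  y=6 (Beta, w=80) cum 122
  y=8 (Gamma, w=40) cum 162  ← median
  y=10 (Delta, w=90) cum 252
⇒ y* = 8

(8, 8)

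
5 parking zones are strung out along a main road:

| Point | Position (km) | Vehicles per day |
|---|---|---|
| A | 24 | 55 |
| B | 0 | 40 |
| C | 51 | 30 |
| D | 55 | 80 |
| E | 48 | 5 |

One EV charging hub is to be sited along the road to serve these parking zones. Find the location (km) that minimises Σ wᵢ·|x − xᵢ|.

x = 51

For a sum of weighted absolute distances on a line, the optimum is the weighted median (not the mean). Total weight W = 210; half-weight = 105.
Sort by position and accumulate weight:
  km 0 (B, w=40) → cum 40
  km 24 (A, w=55) → cum 95
  km 48 (E, w=5) → cum 100
  km 51 (C, w=30) → cum 130  ≥ 105 → median here
  km 55 (D, w=80) → cum 210
Optimal location: km 51.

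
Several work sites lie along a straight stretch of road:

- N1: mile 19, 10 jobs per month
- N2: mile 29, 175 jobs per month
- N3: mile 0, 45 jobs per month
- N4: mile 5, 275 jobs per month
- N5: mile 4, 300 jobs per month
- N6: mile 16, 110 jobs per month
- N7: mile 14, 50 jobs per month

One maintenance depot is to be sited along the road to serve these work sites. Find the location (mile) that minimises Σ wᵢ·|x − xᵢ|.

For a sum of weighted absolute distances on a line, the optimum is the weighted median (not the mean). Total weight W = 965; half-weight = 482.5.
Sort by position and accumulate weight:
  mile 0 (N3, w=45) → cum 45
  mile 4 (N5, w=300) → cum 345
  mile 5 (N4, w=275) → cum 620  ≥ 482.5 → median here
  mile 14 (N7, w=50) → cum 670
  mile 16 (N6, w=110) → cum 780
  mile 19 (N1, w=10) → cum 790
  mile 29 (N2, w=175) → cum 965
Optimal location: mile 5.

x = 5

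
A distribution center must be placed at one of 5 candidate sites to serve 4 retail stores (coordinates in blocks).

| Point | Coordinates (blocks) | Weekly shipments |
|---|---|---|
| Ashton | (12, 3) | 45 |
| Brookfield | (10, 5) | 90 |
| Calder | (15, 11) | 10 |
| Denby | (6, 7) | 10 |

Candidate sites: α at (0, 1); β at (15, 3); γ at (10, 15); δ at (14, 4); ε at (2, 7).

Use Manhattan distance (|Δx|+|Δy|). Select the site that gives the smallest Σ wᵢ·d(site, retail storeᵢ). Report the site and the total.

Total weighted distance at each candidate:
  α (0, 1): total = 2260
  β (15, 3): total = 975
  γ (10, 15): total = 1740
  δ (14, 4): total = 775
  ε (2, 7): total = 1740
Minimum is at δ with total 775 blocks.

δ, total 775 blocks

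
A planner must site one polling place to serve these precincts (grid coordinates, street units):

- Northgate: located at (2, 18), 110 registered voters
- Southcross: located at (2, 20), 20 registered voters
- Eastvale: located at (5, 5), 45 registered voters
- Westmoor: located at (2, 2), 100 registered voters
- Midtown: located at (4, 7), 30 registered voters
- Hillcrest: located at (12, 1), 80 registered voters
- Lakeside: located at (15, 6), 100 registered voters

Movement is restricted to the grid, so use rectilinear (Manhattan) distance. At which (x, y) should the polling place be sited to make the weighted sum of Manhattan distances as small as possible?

(4, 6)

Manhattan distance separates: Σwᵢ(|x−xᵢ|+|y−yᵢ|) = Σwᵢ|x−xᵢ| + Σwᵢ|y−yᵢ|, so x and y are optimised independently as 1-D weighted medians.
Total weight W = 485; half = 242.5.
x-coordinate, sorted with cumulative weight:
  x=2 (Northgate, w=110) cum 110
  x=2 (Southcross, w=20) cum 130
  x=2 (Westmoor, w=100) cum 230
  x=4 (Midtown, w=30) cum 260  ← median
  x=5 (Eastvale, w=45) cum 305
  x=12 (Hillcrest, w=80) cum 385
  x=15 (Lakeside, w=100) cum 485
⇒ x* = 4
y-coordinate, sorted with cumulative weight:
  y=1 (Hillcrest, w=80) cum 80
  y=2 (Westmoor, w=100) cum 180
  y=5 (Eastvale, w=45) cum 225
  y=6 (Lakeside, w=100) cum 325  ← median
  y=7 (Midtown, w=30) cum 355
  y=18 (Northgate, w=110) cum 465
  y=20 (Southcross, w=20) cum 485
⇒ y* = 6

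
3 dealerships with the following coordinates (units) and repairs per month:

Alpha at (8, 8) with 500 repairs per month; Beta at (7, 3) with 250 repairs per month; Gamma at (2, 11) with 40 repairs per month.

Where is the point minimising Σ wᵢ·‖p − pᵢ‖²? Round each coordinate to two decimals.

The minimiser of Σwᵢ‖p−pᵢ‖² is the weighted centroid p* = (Σwᵢpᵢ)/(Σwᵢ).
Σwᵢ = 790.
Σwᵢxᵢ = 500·8 + 250·7 + 40·2 = 5830.
Σwᵢyᵢ = 500·8 + 250·3 + 40·11 = 5190.
x* = 5830/790 = 7.38, y* = 5190/790 = 6.57.

(7.38, 6.57)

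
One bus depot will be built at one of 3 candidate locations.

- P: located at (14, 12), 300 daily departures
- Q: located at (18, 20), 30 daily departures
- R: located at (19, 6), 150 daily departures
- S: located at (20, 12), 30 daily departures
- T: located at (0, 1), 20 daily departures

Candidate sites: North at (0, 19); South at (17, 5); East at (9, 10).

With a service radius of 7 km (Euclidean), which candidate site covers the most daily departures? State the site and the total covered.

Coverage radius r = 7 km; a point is covered iff (Δx)²+(Δy)² ≤ 7² = 49.
  North (0, 19): covers {none} → 0
  South (17, 5): covers {R} → 150
  East (9, 10): covers {P} → 300
Maximum coverage at East: 300 daily departures.

East, covering 300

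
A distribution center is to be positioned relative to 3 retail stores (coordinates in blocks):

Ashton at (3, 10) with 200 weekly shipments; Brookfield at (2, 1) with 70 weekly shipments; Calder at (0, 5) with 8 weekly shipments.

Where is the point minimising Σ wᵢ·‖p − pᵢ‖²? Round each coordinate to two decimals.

The minimiser of Σwᵢ‖p−pᵢ‖² is the weighted centroid p* = (Σwᵢpᵢ)/(Σwᵢ).
Σwᵢ = 278.
Σwᵢxᵢ = 200·3 + 70·2 + 8·0 = 740.
Σwᵢyᵢ = 200·10 + 70·1 + 8·5 = 2110.
x* = 740/278 = 2.66, y* = 2110/278 = 7.59.

(2.66, 7.59)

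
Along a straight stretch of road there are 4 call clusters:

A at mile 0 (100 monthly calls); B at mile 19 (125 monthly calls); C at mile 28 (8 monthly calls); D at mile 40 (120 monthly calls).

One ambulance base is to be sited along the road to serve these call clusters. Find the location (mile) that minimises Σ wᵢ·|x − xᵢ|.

x = 19

For a sum of weighted absolute distances on a line, the optimum is the weighted median (not the mean). Total weight W = 353; half-weight = 176.5.
Sort by position and accumulate weight:
  mile 0 (A, w=100) → cum 100
  mile 19 (B, w=125) → cum 225  ≥ 176.5 → median here
  mile 28 (C, w=8) → cum 233
  mile 40 (D, w=120) → cum 353
Optimal location: mile 19.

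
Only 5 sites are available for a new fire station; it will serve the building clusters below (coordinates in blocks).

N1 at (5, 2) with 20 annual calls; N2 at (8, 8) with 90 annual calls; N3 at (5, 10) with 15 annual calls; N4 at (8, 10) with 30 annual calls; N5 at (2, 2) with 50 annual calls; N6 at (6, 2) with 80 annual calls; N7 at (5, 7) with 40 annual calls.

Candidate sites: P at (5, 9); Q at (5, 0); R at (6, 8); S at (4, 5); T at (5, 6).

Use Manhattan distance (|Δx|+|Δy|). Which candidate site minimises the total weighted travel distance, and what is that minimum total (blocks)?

Total weighted distance at each candidate:
  P (5, 9): total = 1855
  Q (5, 0): total = 2340
  R (6, 8): total = 1545
  S (4, 5): total = 1840
  T (5, 6): total = 1590
Minimum is at R with total 1545 blocks.

R, total 1545 blocks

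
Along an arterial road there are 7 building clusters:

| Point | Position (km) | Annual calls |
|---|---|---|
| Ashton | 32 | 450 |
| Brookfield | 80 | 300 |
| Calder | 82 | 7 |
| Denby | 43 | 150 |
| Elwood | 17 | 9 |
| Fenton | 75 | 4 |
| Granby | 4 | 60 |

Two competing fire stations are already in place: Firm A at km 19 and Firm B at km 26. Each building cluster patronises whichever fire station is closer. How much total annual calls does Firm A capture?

69

The indifferent point is the midpoint (19+26)/2 = 22.5; building clusters left of it (closer to Firm A at 19) go to Firm A, those right go to Firm B.
  Granby at 4 (w=60) → Firm A
  Elwood at 17 (w=9) → Firm A
  Ashton at 32 (w=450) → Firm B
  Denby at 43 (w=150) → Firm B
  Fenton at 75 (w=4) → Firm B
  Brookfield at 80 (w=300) → Firm B
  Calder at 82 (w=7) → Firm B
Firm A captures 69; Firm B captures 911.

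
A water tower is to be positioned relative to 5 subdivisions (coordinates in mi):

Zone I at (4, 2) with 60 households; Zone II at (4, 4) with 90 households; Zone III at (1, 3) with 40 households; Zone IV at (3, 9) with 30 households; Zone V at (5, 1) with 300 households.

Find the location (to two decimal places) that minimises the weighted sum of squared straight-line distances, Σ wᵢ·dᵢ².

(4.29, 2.25)

The minimiser of Σwᵢ‖p−pᵢ‖² is the weighted centroid p* = (Σwᵢpᵢ)/(Σwᵢ).
Σwᵢ = 520.
Σwᵢxᵢ = 60·4 + 90·4 + 40·1 + 30·3 + 300·5 = 2230.
Σwᵢyᵢ = 60·2 + 90·4 + 40·3 + 30·9 + 300·1 = 1170.
x* = 2230/520 = 4.29, y* = 1170/520 = 2.25.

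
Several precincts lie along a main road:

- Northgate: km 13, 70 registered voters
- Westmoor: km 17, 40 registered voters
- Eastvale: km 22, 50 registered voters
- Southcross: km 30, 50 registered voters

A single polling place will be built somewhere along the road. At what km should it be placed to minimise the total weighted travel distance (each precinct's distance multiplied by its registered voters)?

x = 17

For a sum of weighted absolute distances on a line, the optimum is the weighted median (not the mean). Total weight W = 210; half-weight = 105.
Sort by position and accumulate weight:
  km 13 (Northgate, w=70) → cum 70
  km 17 (Westmoor, w=40) → cum 110  ≥ 105 → median here
  km 22 (Eastvale, w=50) → cum 160
  km 30 (Southcross, w=50) → cum 210
Optimal location: km 17.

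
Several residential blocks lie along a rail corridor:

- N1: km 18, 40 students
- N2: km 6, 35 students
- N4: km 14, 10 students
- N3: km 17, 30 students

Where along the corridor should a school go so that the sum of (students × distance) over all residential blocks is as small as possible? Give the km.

x = 17

For a sum of weighted absolute distances on a line, the optimum is the weighted median (not the mean). Total weight W = 115; half-weight = 57.5.
Sort by position and accumulate weight:
  km 6 (N2, w=35) → cum 35
  km 14 (N4, w=10) → cum 45
  km 17 (N3, w=30) → cum 75  ≥ 57.5 → median here
  km 18 (N1, w=40) → cum 115
Optimal location: km 17.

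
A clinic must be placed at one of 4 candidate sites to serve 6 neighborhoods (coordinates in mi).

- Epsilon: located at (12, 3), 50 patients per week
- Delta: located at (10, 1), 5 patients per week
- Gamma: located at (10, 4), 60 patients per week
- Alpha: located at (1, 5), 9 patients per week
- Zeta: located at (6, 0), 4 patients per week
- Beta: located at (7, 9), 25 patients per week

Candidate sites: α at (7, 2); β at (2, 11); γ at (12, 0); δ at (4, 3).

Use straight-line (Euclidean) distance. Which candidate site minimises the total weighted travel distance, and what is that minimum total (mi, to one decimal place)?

Total weighted distance at each candidate:
  α (7, 2): total = 731.4
  β (2, 11): total = 1578.3
  γ (12, 0): total = 819.6
  δ (4, 3): total = 1011.2
Minimum is at α with total 731.4 mi.

α, total 731.4 mi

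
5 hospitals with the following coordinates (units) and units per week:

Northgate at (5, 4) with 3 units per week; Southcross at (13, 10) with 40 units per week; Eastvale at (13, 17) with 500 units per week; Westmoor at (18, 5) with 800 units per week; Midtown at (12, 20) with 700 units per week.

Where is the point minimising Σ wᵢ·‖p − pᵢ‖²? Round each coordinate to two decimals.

The minimiser of Σwᵢ‖p−pᵢ‖² is the weighted centroid p* = (Σwᵢpᵢ)/(Σwᵢ).
Σwᵢ = 2043.
Σwᵢxᵢ = 3·5 + 40·13 + 500·13 + 800·18 + 700·12 = 29835.
Σwᵢyᵢ = 3·4 + 40·10 + 500·17 + 800·5 + 700·20 = 26912.
x* = 29835/2043 = 14.60, y* = 26912/2043 = 13.17.

(14.60, 13.17)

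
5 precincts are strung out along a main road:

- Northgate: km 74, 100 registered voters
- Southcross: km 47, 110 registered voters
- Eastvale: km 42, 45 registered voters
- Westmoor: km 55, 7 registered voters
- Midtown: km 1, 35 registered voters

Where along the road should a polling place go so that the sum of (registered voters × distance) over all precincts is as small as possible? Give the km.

x = 47

For a sum of weighted absolute distances on a line, the optimum is the weighted median (not the mean). Total weight W = 297; half-weight = 148.5.
Sort by position and accumulate weight:
  km 1 (Midtown, w=35) → cum 35
  km 42 (Eastvale, w=45) → cum 80
  km 47 (Southcross, w=110) → cum 190  ≥ 148.5 → median here
  km 55 (Westmoor, w=7) → cum 197
  km 74 (Northgate, w=100) → cum 297
Optimal location: km 47.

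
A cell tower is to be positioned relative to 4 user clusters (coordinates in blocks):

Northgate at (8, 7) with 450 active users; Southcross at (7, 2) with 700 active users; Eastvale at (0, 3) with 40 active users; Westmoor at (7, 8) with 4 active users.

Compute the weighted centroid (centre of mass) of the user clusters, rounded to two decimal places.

The minimiser of Σwᵢ‖p−pᵢ‖² is the weighted centroid p* = (Σwᵢpᵢ)/(Σwᵢ).
Σwᵢ = 1194.
Σwᵢxᵢ = 450·8 + 700·7 + 40·0 + 4·7 = 8528.
Σwᵢyᵢ = 450·7 + 700·2 + 40·3 + 4·8 = 4702.
x* = 8528/1194 = 7.14, y* = 4702/1194 = 3.94.

(7.14, 3.94)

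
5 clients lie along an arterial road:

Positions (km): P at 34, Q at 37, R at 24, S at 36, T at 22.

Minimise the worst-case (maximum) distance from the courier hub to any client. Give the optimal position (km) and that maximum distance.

location 29.5, max distance 7.5

The 1-center on a line is the midpoint of the two extreme points: leftmost at 22, rightmost at 37.
Optimal location = (22 + 37)/2 = 29.5; maximum distance = (37 − 22)/2 = 7.5.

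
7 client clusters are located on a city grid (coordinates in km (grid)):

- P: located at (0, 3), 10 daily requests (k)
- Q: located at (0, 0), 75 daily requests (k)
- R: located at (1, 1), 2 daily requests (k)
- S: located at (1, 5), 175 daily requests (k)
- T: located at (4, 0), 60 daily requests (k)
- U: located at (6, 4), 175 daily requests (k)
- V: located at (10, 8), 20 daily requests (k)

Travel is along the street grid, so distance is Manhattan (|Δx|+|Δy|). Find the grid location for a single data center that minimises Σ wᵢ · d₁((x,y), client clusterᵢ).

Manhattan distance separates: Σwᵢ(|x−xᵢ|+|y−yᵢ|) = Σwᵢ|x−xᵢ| + Σwᵢ|y−yᵢ|, so x and y are optimised independently as 1-D weighted medians.
Total weight W = 517; half = 258.5.
x-coordinate, sorted with cumulative weight:
  x=0 (P, w=10) cum 10
  x=0 (Q, w=75) cum 85
  x=1 (R, w=2) cum 87
  x=1 (S, w=175) cum 262  ← median
  x=4 (T, w=60) cum 322
  x=6 (U, w=175) cum 497
  x=10 (V, w=20) cum 517
⇒ x* = 1
y-coordinate, sorted with cumulative weight:
  y=0 (Q, w=75) cum 75
  y=0 (T, w=60) cum 135
  y=1 (R, w=2) cum 137
  y=3 (P, w=10) cum 147
  y=4 (U, w=175) cum 322  ← median
  y=5 (S, w=175) cum 497
  y=8 (V, w=20) cum 517
⇒ y* = 4

(1, 4)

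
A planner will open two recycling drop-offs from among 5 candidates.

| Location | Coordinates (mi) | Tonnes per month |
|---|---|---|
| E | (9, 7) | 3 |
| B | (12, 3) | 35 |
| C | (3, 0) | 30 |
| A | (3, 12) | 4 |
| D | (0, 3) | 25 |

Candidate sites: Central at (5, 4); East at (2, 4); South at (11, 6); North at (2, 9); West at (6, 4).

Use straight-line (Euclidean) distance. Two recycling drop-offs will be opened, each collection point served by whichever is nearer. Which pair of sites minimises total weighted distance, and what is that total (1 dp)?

{East, South}, total 329.2

Evaluate every pair (each demand assigned to the nearer of the two):
  {East, South}: total = 329.2
  {Central, South}: total = 412.0
  {East, West}: total = 437.5
  {South, West}: total = 453.6
  {Central, East}: total = 474.3
  {Central, West}: total = 520.2
  {Central, North}: total = 536.8
  {North, West}: total = 540.3
  {South, North}: total = 559.8
  {East, North}: total = 565.8
Best pair: {East, South} with total 329.2.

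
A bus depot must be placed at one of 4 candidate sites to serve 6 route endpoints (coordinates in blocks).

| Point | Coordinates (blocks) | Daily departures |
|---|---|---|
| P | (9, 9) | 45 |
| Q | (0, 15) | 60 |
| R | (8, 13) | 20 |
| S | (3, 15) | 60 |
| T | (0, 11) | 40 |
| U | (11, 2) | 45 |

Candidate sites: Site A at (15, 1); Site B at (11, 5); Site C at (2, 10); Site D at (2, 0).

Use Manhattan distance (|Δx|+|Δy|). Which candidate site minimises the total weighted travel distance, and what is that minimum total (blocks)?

Total weighted distance at each candidate:
  Site A (15, 1): total = 5535
  Site B (11, 5): total = 3645
  Site C (2, 10): total = 2205
  Site D (2, 0): total = 4095
Minimum is at Site C with total 2205 blocks.

Site C, total 2205 blocks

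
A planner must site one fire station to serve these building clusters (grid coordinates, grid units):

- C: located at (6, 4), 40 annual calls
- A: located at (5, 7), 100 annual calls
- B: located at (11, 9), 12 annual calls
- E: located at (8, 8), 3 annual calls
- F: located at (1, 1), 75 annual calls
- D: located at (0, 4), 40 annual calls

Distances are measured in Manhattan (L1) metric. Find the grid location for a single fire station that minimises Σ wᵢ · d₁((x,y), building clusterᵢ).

(5, 4)

Manhattan distance separates: Σwᵢ(|x−xᵢ|+|y−yᵢ|) = Σwᵢ|x−xᵢ| + Σwᵢ|y−yᵢ|, so x and y are optimised independently as 1-D weighted medians.
Total weight W = 270; half = 135.
x-coordinate, sorted with cumulative weight:
  x=0 (D, w=40) cum 40
  x=1 (F, w=75) cum 115
  x=5 (A, w=100) cum 215  ← median
  x=6 (C, w=40) cum 255
  x=8 (E, w=3) cum 258
  x=11 (B, w=12) cum 270
⇒ x* = 5
y-coordinate, sorted with cumulative weight:
  y=1 (F, w=75) cum 75
  y=4 (C, w=40) cum 115
  y=4 (D, w=40) cum 155  ← median
  y=7 (A, w=100) cum 255
  y=8 (E, w=3) cum 258
  y=9 (B, w=12) cum 270
⇒ y* = 4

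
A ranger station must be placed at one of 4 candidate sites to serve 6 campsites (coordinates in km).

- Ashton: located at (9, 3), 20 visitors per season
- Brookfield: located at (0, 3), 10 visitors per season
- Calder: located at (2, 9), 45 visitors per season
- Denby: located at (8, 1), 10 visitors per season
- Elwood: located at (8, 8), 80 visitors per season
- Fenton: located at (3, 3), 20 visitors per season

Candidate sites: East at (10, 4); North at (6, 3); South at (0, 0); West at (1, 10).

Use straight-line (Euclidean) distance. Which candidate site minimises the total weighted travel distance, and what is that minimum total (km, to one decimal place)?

Total weighted distance at each candidate:
  East (10, 4): total = 1088.6
  North (6, 3): total = 963.6
  South (0, 0): total = 1705.2
  West (1, 10): total = 1189.0
Minimum is at North with total 963.6 km.

North, total 963.6 km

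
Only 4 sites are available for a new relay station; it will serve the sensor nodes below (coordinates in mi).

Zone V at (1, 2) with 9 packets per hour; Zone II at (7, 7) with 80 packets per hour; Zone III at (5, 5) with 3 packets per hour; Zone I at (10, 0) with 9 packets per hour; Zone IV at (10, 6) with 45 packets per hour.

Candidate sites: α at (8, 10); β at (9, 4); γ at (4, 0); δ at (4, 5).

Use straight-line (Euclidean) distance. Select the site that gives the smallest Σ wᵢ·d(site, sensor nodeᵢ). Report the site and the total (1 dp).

β, total 512.8 mi

Total weighted distance at each candidate:
  α (8, 10): total = 659.2
  β (9, 4): total = 512.8
  γ (4, 0): total = 1092.8
  δ (4, 5): total = 673.6
Minimum is at β with total 512.8 mi.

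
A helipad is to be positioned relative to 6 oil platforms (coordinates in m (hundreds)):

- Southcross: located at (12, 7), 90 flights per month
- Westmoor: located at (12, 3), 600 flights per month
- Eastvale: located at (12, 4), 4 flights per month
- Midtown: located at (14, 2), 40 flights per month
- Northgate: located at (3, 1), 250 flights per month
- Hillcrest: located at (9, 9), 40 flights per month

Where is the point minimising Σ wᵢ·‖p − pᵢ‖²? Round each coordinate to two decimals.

The minimiser of Σwᵢ‖p−pᵢ‖² is the weighted centroid p* = (Σwᵢpᵢ)/(Σwᵢ).
Σwᵢ = 1024.
Σwᵢxᵢ = 90·12 + 600·12 + 4·12 + 40·14 + 250·3 + 40·9 = 9998.
Σwᵢyᵢ = 90·7 + 600·3 + 4·4 + 40·2 + 250·1 + 40·9 = 3136.
x* = 9998/1024 = 9.76, y* = 3136/1024 = 3.06.

(9.76, 3.06)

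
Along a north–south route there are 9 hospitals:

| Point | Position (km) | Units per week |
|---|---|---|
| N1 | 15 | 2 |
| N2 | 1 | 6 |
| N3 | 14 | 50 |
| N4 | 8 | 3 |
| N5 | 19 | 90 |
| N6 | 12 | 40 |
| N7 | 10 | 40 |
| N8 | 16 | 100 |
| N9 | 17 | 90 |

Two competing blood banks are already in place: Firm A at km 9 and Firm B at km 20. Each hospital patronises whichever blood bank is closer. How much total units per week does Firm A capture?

139

The indifferent point is the midpoint (9+20)/2 = 14.5; hospitals left of it (closer to Firm A at 9) go to Firm A, those right go to Firm B.
  N2 at 1 (w=6) → Firm A
  N4 at 8 (w=3) → Firm A
  N7 at 10 (w=40) → Firm A
  N6 at 12 (w=40) → Firm A
  N3 at 14 (w=50) → Firm A
  N1 at 15 (w=2) → Firm B
  N8 at 16 (w=100) → Firm B
  N9 at 17 (w=90) → Firm B
  N5 at 19 (w=90) → Firm B
Firm A captures 139; Firm B captures 282.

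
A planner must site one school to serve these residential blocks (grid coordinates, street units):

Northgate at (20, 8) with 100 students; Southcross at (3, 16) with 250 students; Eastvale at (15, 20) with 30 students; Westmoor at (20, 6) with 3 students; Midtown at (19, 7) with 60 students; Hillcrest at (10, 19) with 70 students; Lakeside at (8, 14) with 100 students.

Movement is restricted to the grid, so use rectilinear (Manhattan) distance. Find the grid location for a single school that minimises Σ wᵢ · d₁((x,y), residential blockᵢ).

(8, 16)

Manhattan distance separates: Σwᵢ(|x−xᵢ|+|y−yᵢ|) = Σwᵢ|x−xᵢ| + Σwᵢ|y−yᵢ|, so x and y are optimised independently as 1-D weighted medians.
Total weight W = 613; half = 306.5.
x-coordinate, sorted with cumulative weight:
  x=3 (Southcross, w=250) cum 250
  x=8 (Lakeside, w=100) cum 350  ← median
  x=10 (Hillcrest, w=70) cum 420
  x=15 (Eastvale, w=30) cum 450
  x=19 (Midtown, w=60) cum 510
  x=20 (Northgate, w=100) cum 610
  x=20 (Westmoor, w=3) cum 613
⇒ x* = 8
y-coordinate, sorted with cumulative weight:
  y=6 (Westmoor, w=3) cum 3
  y=7 (Midtown, w=60) cum 63
  y=8 (Northgate, w=100) cum 163
  y=14 (Lakeside, w=100) cum 263
  y=16 (Southcross, w=250) cum 513  ← median
  y=19 (Hillcrest, w=70) cum 583
  y=20 (Eastvale, w=30) cum 613
⇒ y* = 16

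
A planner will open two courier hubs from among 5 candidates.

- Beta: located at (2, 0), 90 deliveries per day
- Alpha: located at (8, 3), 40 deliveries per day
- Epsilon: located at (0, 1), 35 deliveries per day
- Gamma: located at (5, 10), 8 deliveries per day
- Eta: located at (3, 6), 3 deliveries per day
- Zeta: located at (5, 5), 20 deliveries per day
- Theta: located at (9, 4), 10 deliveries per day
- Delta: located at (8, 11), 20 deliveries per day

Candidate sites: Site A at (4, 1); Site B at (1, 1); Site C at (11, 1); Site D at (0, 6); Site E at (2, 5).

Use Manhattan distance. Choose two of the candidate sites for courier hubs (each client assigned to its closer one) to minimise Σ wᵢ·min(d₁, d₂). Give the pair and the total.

{Site B, Site E}, total 985

Evaluate every pair (each demand assigned to the nearer of the two):
  {Site B, Site E}: total = 985
  {Site B, Site C}: total = 1010
  {Site A, Site B}: total = 1013
  {Site A, Site E}: total = 1100
  {Site A, Site C}: total = 1118
  {Site B, Site D}: total = 1146
  {Site A, Site D}: total = 1171
  {Site C, Site E}: total = 1280
  {Site D, Site E}: total = 1395
  {Site C, Site D}: total = 1606
Best pair: {Site B, Site E} with total 985.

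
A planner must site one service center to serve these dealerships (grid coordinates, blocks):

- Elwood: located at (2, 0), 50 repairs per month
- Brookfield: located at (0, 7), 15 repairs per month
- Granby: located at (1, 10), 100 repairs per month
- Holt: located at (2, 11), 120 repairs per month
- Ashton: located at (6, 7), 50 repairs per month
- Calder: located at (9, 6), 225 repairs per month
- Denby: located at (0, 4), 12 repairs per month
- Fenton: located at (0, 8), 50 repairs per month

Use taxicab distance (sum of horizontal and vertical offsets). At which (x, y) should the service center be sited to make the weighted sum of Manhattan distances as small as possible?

Manhattan distance separates: Σwᵢ(|x−xᵢ|+|y−yᵢ|) = Σwᵢ|x−xᵢ| + Σwᵢ|y−yᵢ|, so x and y are optimised independently as 1-D weighted medians.
Total weight W = 622; half = 311.
x-coordinate, sorted with cumulative weight:
  x=0 (Brookfield, w=15) cum 15
  x=0 (Denby, w=12) cum 27
  x=0 (Fenton, w=50) cum 77
  x=1 (Granby, w=100) cum 177
  x=2 (Elwood, w=50) cum 227
  x=2 (Holt, w=120) cum 347  ← median
  x=6 (Ashton, w=50) cum 397
  x=9 (Calder, w=225) cum 622
⇒ x* = 2
y-coordinate, sorted with cumulative weight:
  y=0 (Elwood, w=50) cum 50
  y=4 (Denby, w=12) cum 62
  y=6 (Calder, w=225) cum 287
  y=7 (Brookfield, w=15) cum 302
  y=7 (Ashton, w=50) cum 352  ← median
  y=8 (Fenton, w=50) cum 402
  y=10 (Granby, w=100) cum 502
  y=11 (Holt, w=120) cum 622
⇒ y* = 7

(2, 7)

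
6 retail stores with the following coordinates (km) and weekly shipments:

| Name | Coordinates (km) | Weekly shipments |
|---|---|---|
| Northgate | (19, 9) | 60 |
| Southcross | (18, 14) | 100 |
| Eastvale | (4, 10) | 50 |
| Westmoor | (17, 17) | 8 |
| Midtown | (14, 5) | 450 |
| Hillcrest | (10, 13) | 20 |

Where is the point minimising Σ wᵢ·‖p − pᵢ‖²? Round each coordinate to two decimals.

The minimiser of Σwᵢ‖p−pᵢ‖² is the weighted centroid p* = (Σwᵢpᵢ)/(Σwᵢ).
Σwᵢ = 688.
Σwᵢxᵢ = 60·19 + 100·18 + 50·4 + 8·17 + 450·14 + 20·10 = 9776.
Σwᵢyᵢ = 60·9 + 100·14 + 50·10 + 8·17 + 450·5 + 20·13 = 5086.
x* = 9776/688 = 14.21, y* = 5086/688 = 7.39.

(14.21, 7.39)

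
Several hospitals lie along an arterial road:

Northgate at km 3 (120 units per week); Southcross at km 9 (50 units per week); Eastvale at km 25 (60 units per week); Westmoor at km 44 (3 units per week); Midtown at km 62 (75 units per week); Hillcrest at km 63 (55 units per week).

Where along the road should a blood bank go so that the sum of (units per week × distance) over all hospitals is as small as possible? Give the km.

For a sum of weighted absolute distances on a line, the optimum is the weighted median (not the mean). Total weight W = 363; half-weight = 181.5.
Sort by position and accumulate weight:
  km 3 (Northgate, w=120) → cum 120
  km 9 (Southcross, w=50) → cum 170
  km 25 (Eastvale, w=60) → cum 230  ≥ 181.5 → median here
  km 44 (Westmoor, w=3) → cum 233
  km 62 (Midtown, w=75) → cum 308
  km 63 (Hillcrest, w=55) → cum 363
Optimal location: km 25.

x = 25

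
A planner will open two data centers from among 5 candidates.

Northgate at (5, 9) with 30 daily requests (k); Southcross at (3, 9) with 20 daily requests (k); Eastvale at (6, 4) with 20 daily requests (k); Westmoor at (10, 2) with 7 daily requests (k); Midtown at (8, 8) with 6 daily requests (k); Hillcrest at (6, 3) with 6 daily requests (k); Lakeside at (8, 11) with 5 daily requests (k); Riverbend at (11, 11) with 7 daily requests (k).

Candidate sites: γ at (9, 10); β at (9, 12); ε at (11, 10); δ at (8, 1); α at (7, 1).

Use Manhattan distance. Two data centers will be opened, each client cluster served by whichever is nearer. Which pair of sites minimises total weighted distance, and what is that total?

Evaluate every pair (each demand assigned to the nearer of the two):
  {γ, α}: total = 465
  {γ, δ}: total = 484
  {ε, α}: total = 573
  {β, α}: total = 577
  {ε, δ}: total = 592
  {β, δ}: total = 596
  {γ, ε}: total = 628
  {γ, β}: total = 642
  {β, ε}: total = 792
  {δ, α}: total = 842
Best pair: {γ, α} with total 465.

{γ, α}, total 465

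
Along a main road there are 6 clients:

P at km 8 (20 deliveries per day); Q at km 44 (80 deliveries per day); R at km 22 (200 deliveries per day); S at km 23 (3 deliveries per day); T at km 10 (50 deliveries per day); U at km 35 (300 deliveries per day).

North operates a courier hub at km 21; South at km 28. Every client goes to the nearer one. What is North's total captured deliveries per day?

The indifferent point is the midpoint (21+28)/2 = 24.5; clients left of it (closer to North at 21) go to North, those right go to South.
  P at 8 (w=20) → North
  T at 10 (w=50) → North
  R at 22 (w=200) → North
  S at 23 (w=3) → North
  U at 35 (w=300) → South
  Q at 44 (w=80) → South
North captures 273; South captures 380.

273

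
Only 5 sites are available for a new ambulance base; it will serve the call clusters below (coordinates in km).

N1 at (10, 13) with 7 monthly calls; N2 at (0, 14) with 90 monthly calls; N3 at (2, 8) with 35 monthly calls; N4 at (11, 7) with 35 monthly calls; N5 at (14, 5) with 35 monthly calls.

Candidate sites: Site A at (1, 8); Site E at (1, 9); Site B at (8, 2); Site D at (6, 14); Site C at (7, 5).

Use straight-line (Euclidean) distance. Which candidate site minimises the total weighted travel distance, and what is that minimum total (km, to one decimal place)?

Site E, total 1410.3 km

Total weighted distance at each candidate:
  Site A (1, 8): total = 1473.2
  Site E (1, 9): total = 1410.3
  Site B (8, 2): total = 2112.1
  Site D (6, 14): total = 1543.8
  Site C (7, 5): total = 1691.6
Minimum is at Site E with total 1410.3 km.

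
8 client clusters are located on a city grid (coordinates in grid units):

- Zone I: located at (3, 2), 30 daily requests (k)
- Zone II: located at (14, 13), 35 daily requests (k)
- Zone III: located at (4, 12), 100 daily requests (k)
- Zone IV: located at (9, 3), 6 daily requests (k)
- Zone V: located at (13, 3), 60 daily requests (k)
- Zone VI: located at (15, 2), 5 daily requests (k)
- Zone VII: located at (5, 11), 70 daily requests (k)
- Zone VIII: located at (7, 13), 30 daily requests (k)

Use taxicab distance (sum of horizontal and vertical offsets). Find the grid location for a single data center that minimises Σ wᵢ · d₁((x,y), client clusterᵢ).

Manhattan distance separates: Σwᵢ(|x−xᵢ|+|y−yᵢ|) = Σwᵢ|x−xᵢ| + Σwᵢ|y−yᵢ|, so x and y are optimised independently as 1-D weighted medians.
Total weight W = 336; half = 168.
x-coordinate, sorted with cumulative weight:
  x=3 (Zone I, w=30) cum 30
  x=4 (Zone III, w=100) cum 130
  x=5 (Zone VII, w=70) cum 200  ← median
  x=7 (Zone VIII, w=30) cum 230
  x=9 (Zone IV, w=6) cum 236
  x=13 (Zone V, w=60) cum 296
  x=14 (Zone II, w=35) cum 331
  x=15 (Zone VI, w=5) cum 336
⇒ x* = 5
y-coordinate, sorted with cumulative weight:
  y=2 (Zone I, w=30) cum 30
  y=2 (Zone VI, w=5) cum 35
  y=3 (Zone IV, w=6) cum 41
  y=3 (Zone V, w=60) cum 101
  y=11 (Zone VII, w=70) cum 171  ← median
  y=12 (Zone III, w=100) cum 271
  y=13 (Zone II, w=35) cum 306
  y=13 (Zone VIII, w=30) cum 336
⇒ y* = 11

(5, 11)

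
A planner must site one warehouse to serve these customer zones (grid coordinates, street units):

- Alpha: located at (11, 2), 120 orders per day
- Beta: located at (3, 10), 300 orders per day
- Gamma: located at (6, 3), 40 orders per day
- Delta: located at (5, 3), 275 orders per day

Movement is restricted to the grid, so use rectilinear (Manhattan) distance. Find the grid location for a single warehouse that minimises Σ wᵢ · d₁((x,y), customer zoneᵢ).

Manhattan distance separates: Σwᵢ(|x−xᵢ|+|y−yᵢ|) = Σwᵢ|x−xᵢ| + Σwᵢ|y−yᵢ|, so x and y are optimised independently as 1-D weighted medians.
Total weight W = 735; half = 367.5.
x-coordinate, sorted with cumulative weight:
  x=3 (Beta, w=300) cum 300
  x=5 (Delta, w=275) cum 575  ← median
  x=6 (Gamma, w=40) cum 615
  x=11 (Alpha, w=120) cum 735
⇒ x* = 5
y-coordinate, sorted with cumulative weight:
  y=2 (Alpha, w=120) cum 120
  y=3 (Gamma, w=40) cum 160
  y=3 (Delta, w=275) cum 435  ← median
  y=10 (Beta, w=300) cum 735
⇒ y* = 3

(5, 3)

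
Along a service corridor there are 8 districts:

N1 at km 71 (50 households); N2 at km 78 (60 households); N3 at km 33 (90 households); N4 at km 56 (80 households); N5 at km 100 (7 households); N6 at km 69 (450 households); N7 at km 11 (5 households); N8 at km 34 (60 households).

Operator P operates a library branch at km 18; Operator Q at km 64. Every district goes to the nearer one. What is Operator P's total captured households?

155

The indifferent point is the midpoint (18+64)/2 = 41; districts left of it (closer to Operator P at 18) go to Operator P, those right go to Operator Q.
  N7 at 11 (w=5) → Operator P
  N3 at 33 (w=90) → Operator P
  N8 at 34 (w=60) → Operator P
  N4 at 56 (w=80) → Operator Q
  N6 at 69 (w=450) → Operator Q
  N1 at 71 (w=50) → Operator Q
  N2 at 78 (w=60) → Operator Q
  N5 at 100 (w=7) → Operator Q
Operator P captures 155; Operator Q captures 647.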